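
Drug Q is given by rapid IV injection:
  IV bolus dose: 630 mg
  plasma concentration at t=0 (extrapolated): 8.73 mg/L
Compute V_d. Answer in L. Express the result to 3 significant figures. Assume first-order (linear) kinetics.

72.2 L

Vd = Dose / C₀ = 630.0 / 8.73 = 72.16 L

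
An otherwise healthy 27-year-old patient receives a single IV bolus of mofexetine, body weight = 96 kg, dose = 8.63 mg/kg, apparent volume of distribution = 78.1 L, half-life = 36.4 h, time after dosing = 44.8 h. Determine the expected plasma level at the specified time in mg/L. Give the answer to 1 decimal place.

4.5 mg/L

Total dose = 8.63 × 96 = 828.5 mg
C₀ = Dose / Vd = 828.5 / 78.1 = 10.61 mg/L
k = ln2 / t½ = 0.693147 / 36.4 = 0.01904 h⁻¹
C = C₀ · e^(−k·t) = 10.61 × e^(−0.01904 × 44.8)
  = 10.61 × 0.4261 = 4.521 mg/L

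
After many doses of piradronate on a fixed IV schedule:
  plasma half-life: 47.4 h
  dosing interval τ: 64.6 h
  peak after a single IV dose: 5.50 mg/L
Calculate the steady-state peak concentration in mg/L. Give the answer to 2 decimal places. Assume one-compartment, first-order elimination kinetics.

9.00 mg/L

k = ln2 / t½ = 0.693147 / 47.4 = 0.01462 h⁻¹
e^(−kτ) = e^(−0.01462 × 64.6) = 0.3889
Accumulation ratio R = 1 / (1 − e^(−kτ)) = 1 / (1 − 0.3889) = 1.636
Steady-state peak = C₀ × R = 5.50 × 1.636 = 8.998 mg/L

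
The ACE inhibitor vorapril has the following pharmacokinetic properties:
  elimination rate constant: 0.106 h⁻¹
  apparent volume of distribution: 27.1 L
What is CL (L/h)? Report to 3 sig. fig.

2.87 L/h

CL = k × Vd = 0.106 × 27.1 = 2.873 L/h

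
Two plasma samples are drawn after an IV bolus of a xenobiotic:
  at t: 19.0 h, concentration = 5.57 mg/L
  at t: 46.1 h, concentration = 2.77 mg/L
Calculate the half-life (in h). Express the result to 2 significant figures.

k = ln(C₁/C₂) / (t₂ − t₁) = ln(5.57/2.77) / (46.1 − 19.0)
  = 0.6985 / 27.10 = 0.02577 h⁻¹
t½ = ln2 / k = 0.693147 / 0.02577 = 26.90 h

27 h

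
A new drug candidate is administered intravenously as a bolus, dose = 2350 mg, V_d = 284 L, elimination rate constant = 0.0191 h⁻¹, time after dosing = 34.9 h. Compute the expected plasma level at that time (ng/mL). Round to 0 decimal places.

4249 ng/mL

C₀ = Dose / Vd = 2350 / 284 = 8.275 mg/L
C = C₀ · e^(−k·t) = 8.275 × e^(−0.01910 × 34.9)
  = 8.275 × 0.5135 = 4.249 mg/L
Convert: 4.249 mg/L × 1000 = 4249 ng/mL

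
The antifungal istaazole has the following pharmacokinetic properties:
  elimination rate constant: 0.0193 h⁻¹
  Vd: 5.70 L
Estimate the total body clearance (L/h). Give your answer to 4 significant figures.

CL = k × Vd = 0.0193 × 5.70 = 0.1100 L/h

0.1100 L/h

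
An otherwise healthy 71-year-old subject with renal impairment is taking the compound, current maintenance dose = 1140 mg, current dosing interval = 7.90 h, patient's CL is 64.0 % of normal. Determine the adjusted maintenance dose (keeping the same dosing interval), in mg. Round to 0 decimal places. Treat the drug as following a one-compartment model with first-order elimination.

730 mg

To keep the same average steady-state level, dosing rate must scale with clearance.
CL ratio = 64.0 / 100 = 0.6400
New dose (same interval) = 1140 × 0.6400 = 729.6 mg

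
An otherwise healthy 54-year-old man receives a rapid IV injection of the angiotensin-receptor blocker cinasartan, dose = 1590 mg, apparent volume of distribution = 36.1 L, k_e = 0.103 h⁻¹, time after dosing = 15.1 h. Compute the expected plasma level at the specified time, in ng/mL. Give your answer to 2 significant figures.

9300 ng/mL

C₀ = Dose / Vd = 1590 / 36.1 = 44.04 mg/L
C = C₀ · e^(−k·t) = 44.04 × e^(−0.1030 × 15.1)
  = 44.04 × 0.2111 = 9.297 mg/L
Convert: 9.297 mg/L × 1000 = 9297 ng/mL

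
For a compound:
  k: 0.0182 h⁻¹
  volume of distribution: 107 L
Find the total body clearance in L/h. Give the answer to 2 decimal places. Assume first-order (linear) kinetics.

CL = k × Vd = 0.0182 × 107 = 1.947 L/h

1.95 L/h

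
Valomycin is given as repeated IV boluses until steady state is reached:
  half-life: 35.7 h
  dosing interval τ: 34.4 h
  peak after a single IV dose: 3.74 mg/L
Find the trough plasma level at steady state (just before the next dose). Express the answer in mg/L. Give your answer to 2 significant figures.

3.9 mg/L

k = ln2 / t½ = 0.693147 / 35.7 = 0.01942 h⁻¹
e^(−kτ) = e^(−0.01942 × 34.4) = 0.5127
Accumulation ratio R = 1 / (1 − e^(−kτ)) = 1 / (1 − 0.5127) = 2.052
Steady-state trough = C₀ × R × e^(−kτ) = 3.74 × 2.052 × 0.5127 = 3.935 mg/L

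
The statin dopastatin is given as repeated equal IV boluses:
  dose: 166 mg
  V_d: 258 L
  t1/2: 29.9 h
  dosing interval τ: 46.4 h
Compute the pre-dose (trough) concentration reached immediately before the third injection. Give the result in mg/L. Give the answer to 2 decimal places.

C₀ per dose = Dose / Vd = 166 / 258 = 0.6434 mg/L
k = ln2 / t½ = 0.693147 / 29.9 = 0.02318 h⁻¹
Fraction remaining after one interval: r = e^(−kτ) = e^(−0.02318 × 46.4) = 0.3411
Before dose 3, 2 doses have been given (aged 1τ, 2τ).
C_trough = C₀ × (r + r²) = 0.6434 × (0.3411 + 0.1163) = 0.2943 mg/L

0.29 mg/L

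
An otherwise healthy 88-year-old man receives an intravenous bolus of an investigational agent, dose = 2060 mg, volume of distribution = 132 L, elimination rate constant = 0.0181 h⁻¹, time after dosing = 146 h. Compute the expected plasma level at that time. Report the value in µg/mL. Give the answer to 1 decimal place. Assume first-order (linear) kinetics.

1.1 µg/mL

C₀ = Dose / Vd = 2060 / 132 = 15.61 mg/L
C = C₀ · e^(−k·t) = 15.61 × e^(−0.01810 × 146)
  = 15.61 × 0.07118 = 1.111 mg/L
(1.111 mg/L = 1.111 µg/mL)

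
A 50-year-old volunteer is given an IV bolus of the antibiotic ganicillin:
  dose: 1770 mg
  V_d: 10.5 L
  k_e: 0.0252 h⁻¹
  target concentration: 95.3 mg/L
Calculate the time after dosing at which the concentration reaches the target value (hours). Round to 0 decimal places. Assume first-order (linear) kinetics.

C₀ = Dose / Vd = 1770 / 10.5 = 168.6 mg/L
t = ln(C₀ / C) / k = ln(168.6 / 95.3) / 0.02520
  = ln(1.769) / 0.02520 = 0.5704 / 0.02520 = 22.63 h

23 h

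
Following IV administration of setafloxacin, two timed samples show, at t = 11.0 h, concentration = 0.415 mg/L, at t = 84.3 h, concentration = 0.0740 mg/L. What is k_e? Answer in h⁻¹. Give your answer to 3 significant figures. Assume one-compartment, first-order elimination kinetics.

0.0235 h⁻¹

k = ln(C₁/C₂) / (t₂ − t₁) = ln(0.415/0.0740) / (84.3 − 11.0)
  = 1.724 / 73.30 = 0.02352 h⁻¹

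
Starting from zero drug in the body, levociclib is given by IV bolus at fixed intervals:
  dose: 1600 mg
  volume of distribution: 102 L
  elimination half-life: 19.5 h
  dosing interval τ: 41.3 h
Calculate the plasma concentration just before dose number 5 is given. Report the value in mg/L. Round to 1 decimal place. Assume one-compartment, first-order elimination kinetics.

4.7 mg/L

C₀ per dose = Dose / Vd = 1600 / 102 = 15.69 mg/L
k = ln2 / t½ = 0.693147 / 19.5 = 0.03555 h⁻¹
Fraction remaining after one interval: r = e^(−kτ) = e^(−0.03555 × 41.3) = 0.2303
Before dose 5, 4 doses have been given (aged 1τ, 2τ, 3τ, 4τ).
C_trough = C₀ × (r + r² + … + r^4) = C₀ × r(1−r^4)/(1−r)
        = 15.69 × 0.2303 × (1 − 0.002813) / (1 − 0.2303) = 4.681 mg/L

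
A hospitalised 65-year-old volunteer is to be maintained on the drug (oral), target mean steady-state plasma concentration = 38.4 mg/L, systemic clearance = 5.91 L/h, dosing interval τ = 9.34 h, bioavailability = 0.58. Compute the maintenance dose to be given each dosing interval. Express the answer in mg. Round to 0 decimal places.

3655 mg

At steady state, F × (Dose/τ) = Css × CL.
Dose = Css × CL × τ / F = 38.4 × 5.910 × 9.34 / 0.58 = 3655 mg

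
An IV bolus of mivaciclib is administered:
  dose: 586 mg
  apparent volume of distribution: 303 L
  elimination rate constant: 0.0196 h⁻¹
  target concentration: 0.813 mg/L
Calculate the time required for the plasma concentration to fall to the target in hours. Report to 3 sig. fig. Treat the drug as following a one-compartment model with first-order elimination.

44.2 h

C₀ = Dose / Vd = 586.0 / 303 = 1.934 mg/L
t = ln(C₀ / C) / k = ln(1.934 / 0.813) / 0.01960
  = ln(2.379) / 0.01960 = 0.8667 / 0.01960 = 44.22 h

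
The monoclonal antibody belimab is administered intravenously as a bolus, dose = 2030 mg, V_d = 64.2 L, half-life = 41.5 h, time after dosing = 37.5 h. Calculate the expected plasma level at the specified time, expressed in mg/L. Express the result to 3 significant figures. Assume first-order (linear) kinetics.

16.9 mg/L

C₀ = Dose / Vd = 2030 / 64.2 = 31.62 mg/L
k = ln2 / t½ = 0.693147 / 41.5 = 0.01670 h⁻¹
C = C₀ · e^(−k·t) = 31.62 × e^(−0.01670 × 37.5)
  = 31.62 × 0.5346 = 16.90 mg/L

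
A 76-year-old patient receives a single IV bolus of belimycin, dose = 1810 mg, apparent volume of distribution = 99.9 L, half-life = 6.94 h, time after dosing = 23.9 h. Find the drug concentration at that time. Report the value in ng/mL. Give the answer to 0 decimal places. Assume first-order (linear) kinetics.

1665 ng/mL

C₀ = Dose / Vd = 1810 / 99.9 = 18.12 mg/L
k = ln2 / t½ = 0.693147 / 6.94 = 0.09988 h⁻¹
C = C₀ · e^(−k·t) = 18.12 × e^(−0.09988 × 23.9)
  = 18.12 × 0.09189 = 1.665 mg/L
Convert: 1.665 mg/L × 1000 = 1665 ng/mL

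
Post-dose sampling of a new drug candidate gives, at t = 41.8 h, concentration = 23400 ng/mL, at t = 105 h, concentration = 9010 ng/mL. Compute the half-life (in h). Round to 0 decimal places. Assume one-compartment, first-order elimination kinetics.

k = ln(C₁/C₂) / (t₂ − t₁) = ln(23400/9010) / (105 − 41.8)
  = 0.9544 / 63.20 = 0.01510 h⁻¹
t½ = ln2 / k = 0.693147 / 0.01510 = 45.90 h

46 h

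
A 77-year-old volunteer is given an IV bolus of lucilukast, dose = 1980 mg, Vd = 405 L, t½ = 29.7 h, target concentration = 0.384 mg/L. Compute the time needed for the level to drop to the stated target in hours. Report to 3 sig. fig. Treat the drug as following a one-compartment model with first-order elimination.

C₀ = Dose / Vd = 1980 / 405 = 4.889 mg/L
k = ln2 / t½ = 0.693147 / 29.7 = 0.02334 h⁻¹
t = ln(C₀ / C) / k = ln(4.889 / 0.384) / 0.02334
  = ln(12.73) / 0.02334 = 2.544 / 0.02334 = 109.0 h

109 h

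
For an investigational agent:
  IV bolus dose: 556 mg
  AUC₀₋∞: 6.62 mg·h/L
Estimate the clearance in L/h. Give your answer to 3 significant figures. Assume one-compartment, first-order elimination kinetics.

CL = Dose / AUC = 556 / 6.62 = 83.99 L/h

84.0 L/h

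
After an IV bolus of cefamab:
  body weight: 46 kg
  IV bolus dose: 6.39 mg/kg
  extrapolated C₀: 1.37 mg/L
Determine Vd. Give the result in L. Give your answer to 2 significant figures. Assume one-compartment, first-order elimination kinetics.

210 L

Dose = 6.39 × 46 = 293.9 mg
Vd = Dose / C₀ = 293.9 / 1.37 = 214.5 L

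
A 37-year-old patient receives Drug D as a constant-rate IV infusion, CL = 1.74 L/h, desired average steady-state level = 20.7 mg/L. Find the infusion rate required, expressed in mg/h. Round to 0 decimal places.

36 mg/h

At steady state, infusion rate R₀ = Css × CL = 20.7 × 1.740 = 36.02 mg/h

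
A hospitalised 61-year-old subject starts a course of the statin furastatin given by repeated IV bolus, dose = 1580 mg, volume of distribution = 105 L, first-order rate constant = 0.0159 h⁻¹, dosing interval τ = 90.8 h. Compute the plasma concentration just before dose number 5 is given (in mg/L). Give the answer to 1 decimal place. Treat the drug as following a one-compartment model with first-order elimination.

4.6 mg/L

C₀ per dose = Dose / Vd = 1580 / 105 = 15.05 mg/L
Fraction remaining after one interval: r = e^(−kτ) = e^(−0.01590 × 90.8) = 0.2360
Before dose 5, 4 doses have been given (aged 1τ, 2τ, 3τ, 4τ).
C_trough = C₀ × (r + r² + … + r^4) = C₀ × r(1−r^4)/(1−r)
        = 15.05 × 0.2360 × (1 − 0.003102) / (1 − 0.2360) = 4.635 mg/L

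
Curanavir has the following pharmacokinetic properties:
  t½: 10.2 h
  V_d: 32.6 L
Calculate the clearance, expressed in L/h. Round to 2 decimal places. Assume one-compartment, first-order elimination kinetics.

2.22 L/h

k = ln2 / t½ = 0.693147 / 10.2 = 0.06796 h⁻¹
CL = k × Vd = 0.06796 × 32.6 = 2.215 L/h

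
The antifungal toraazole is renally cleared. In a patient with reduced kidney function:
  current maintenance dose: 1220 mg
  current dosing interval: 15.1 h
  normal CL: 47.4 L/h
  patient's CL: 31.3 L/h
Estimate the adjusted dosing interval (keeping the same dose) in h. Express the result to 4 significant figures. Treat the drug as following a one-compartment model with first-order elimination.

To keep the same average steady-state level, dosing rate must scale with clearance.
CL ratio = 31.3 / 47.4 = 0.6603
New interval (same dose) = 15.1 / 0.6603 = 22.87 h

22.87 h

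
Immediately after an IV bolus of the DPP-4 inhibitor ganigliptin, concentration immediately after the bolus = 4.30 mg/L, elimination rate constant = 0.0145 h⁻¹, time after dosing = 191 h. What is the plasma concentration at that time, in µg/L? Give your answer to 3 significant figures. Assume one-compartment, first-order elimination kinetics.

270 µg/L

C = C₀ · e^(−k·t) = 4.300 × e^(−0.01450 × 191)
  = 4.300 × 0.06269 = 0.2696 mg/L
Convert: 0.2696 mg/L × 1000 = 269.6 µg/L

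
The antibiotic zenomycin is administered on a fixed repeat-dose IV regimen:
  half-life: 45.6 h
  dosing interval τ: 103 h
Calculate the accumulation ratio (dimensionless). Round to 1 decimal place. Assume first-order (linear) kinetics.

1.3

k = ln2 / t½ = 0.693147 / 45.6 = 0.01520 h⁻¹
e^(−kτ) = e^(−0.01520 × 103) = 0.2090
Accumulation ratio R = 1 / (1 − e^(−kτ)) = 1 / (1 − 0.2090) = 1.264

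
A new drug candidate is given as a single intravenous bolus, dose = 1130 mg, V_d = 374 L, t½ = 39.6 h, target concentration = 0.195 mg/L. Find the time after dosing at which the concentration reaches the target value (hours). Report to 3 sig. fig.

C₀ = Dose / Vd = 1130 / 374 = 3.021 mg/L
k = ln2 / t½ = 0.693147 / 39.6 = 0.01750 h⁻¹
t = ln(C₀ / C) / k = ln(3.021 / 0.195) / 0.01750
  = ln(15.49) / 0.01750 = 2.740 / 0.01750 = 156.6 h

157 h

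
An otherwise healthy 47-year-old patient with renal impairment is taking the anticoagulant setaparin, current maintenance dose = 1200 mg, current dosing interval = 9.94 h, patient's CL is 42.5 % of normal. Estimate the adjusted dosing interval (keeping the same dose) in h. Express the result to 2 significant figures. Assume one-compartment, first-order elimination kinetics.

23 h

To keep the same average steady-state level, dosing rate must scale with clearance.
CL ratio = 42.5 / 100 = 0.4250
New interval (same dose) = 9.94 / 0.4250 = 23.39 h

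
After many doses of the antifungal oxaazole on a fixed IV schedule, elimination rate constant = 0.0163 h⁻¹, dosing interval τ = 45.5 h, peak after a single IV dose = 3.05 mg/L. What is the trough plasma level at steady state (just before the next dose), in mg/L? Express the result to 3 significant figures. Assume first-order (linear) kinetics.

e^(−kτ) = e^(−0.01630 × 45.5) = 0.4763
Accumulation ratio R = 1 / (1 − e^(−kτ)) = 1 / (1 − 0.4763) = 1.909
Steady-state trough = C₀ × R × e^(−kτ) = 3.05 × 1.909 × 0.4763 = 2.773 mg/L

2.77 mg/L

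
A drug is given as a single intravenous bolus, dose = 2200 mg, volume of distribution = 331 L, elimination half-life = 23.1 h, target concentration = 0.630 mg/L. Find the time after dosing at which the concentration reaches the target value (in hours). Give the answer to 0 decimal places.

79 h

C₀ = Dose / Vd = 2200 / 331 = 6.647 mg/L
k = ln2 / t½ = 0.693147 / 23.1 = 0.03001 h⁻¹
t = ln(C₀ / C) / k = ln(6.647 / 0.630) / 0.03001
  = ln(10.55) / 0.03001 = 2.356 / 0.03001 = 78.51 h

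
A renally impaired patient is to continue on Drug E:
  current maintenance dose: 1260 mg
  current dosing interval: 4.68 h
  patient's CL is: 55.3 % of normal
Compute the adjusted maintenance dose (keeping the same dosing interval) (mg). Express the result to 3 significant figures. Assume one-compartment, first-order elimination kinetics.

To keep the same average steady-state level, dosing rate must scale with clearance.
CL ratio = 55.3 / 100 = 0.5530
New dose (same interval) = 1260 × 0.5530 = 696.8 mg

697 mg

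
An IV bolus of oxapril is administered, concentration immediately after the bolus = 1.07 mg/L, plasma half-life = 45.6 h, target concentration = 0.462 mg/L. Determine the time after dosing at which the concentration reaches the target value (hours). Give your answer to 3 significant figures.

k = ln2 / t½ = 0.693147 / 45.6 = 0.01520 h⁻¹
t = ln(C₀ / C) / k = ln(1.070 / 0.462) / 0.01520
  = ln(2.316) / 0.01520 = 0.8398 / 0.01520 = 55.25 h

55.3 h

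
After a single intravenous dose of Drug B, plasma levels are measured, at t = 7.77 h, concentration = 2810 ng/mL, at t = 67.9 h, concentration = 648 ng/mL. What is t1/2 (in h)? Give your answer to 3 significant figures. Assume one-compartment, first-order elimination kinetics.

28.4 h

k = ln(C₁/C₂) / (t₂ − t₁) = ln(2810/648) / (67.9 − 7.77)
  = 1.467 / 60.13 = 0.02440 h⁻¹
t½ = ln2 / k = 0.693147 / 0.02440 = 28.41 h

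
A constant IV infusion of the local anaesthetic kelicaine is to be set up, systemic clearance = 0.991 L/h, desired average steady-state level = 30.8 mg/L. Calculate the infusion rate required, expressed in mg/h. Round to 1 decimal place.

30.5 mg/h

At steady state, infusion rate R₀ = Css × CL = 30.8 × 0.9910 = 30.52 mg/h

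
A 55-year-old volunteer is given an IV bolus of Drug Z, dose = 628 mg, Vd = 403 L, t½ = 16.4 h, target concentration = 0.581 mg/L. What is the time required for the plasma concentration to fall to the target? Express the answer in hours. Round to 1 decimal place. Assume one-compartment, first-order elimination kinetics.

C₀ = Dose / Vd = 628.0 / 403 = 1.558 mg/L
k = ln2 / t½ = 0.693147 / 16.4 = 0.04227 h⁻¹
t = ln(C₀ / C) / k = ln(1.558 / 0.581) / 0.04227
  = ln(2.682) / 0.04227 = 0.9866 / 0.04227 = 23.34 h

23.3 h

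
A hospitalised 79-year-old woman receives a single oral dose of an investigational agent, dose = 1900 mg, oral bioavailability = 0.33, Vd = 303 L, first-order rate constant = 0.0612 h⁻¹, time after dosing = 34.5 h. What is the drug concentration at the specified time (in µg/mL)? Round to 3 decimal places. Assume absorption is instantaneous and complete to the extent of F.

Amount reaching circulation = F × Dose = 0.33 × 1900 = 627.0 mg
C₀ = F·Dose / Vd = 627.0 / 303 = 2.069 mg/L
C = C₀ · e^(−k·t) = 2.069 × e^(−0.06120 × 34.5)
  = 2.069 × 0.1211 = 0.2506 mg/L
(0.2506 mg/L = 0.2506 µg/mL)

0.251 µg/mL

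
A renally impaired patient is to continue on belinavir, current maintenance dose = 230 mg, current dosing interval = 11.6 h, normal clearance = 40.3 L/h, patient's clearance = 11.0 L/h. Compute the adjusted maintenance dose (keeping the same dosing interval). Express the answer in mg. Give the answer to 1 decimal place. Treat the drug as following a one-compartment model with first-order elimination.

62.8 mg

To keep the same average steady-state level, dosing rate must scale with clearance.
CL ratio = 11.0 / 40.3 = 0.2730
New dose (same interval) = 230 × 0.2730 = 62.79 mg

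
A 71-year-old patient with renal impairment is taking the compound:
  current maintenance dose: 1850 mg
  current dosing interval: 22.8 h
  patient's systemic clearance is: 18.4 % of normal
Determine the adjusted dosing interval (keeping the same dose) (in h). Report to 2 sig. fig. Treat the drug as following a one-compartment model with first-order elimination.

To keep the same average steady-state level, dosing rate must scale with clearance.
CL ratio = 18.4 / 100 = 0.1840
New interval (same dose) = 22.8 / 0.1840 = 123.9 h

120 h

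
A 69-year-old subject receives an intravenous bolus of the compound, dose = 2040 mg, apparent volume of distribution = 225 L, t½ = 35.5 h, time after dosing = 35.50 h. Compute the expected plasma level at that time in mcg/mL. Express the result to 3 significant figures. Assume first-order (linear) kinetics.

4.53 mcg/mL

C₀ = Dose / Vd = 2040 / 225 = 9.067 mg/L
k = ln2 / t½ = 0.693147 / 35.5 = 0.01953 h⁻¹
t / t½ = 35.50 / 35.5 = 1 half-lives
C = C₀ × (1/2)^1 = 9.067 × 0.5000 = 4.534 mg/L
(4.534 mg/L = 4.534 mcg/mL)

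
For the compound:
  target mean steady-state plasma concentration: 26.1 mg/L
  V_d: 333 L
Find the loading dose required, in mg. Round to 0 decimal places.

8691 mg

LD = Css × Vd = 26.1 × 333 = 8691 mg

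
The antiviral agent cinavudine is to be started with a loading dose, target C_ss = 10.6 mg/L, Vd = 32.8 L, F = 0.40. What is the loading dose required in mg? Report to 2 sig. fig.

870 mg

LD = Css × Vd / F = 10.6 × 32.8 / 0.40 = 869.2 mg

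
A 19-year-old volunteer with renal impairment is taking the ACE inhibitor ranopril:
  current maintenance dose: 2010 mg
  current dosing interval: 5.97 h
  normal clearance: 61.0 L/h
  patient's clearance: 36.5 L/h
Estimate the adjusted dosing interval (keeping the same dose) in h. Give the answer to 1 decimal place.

To keep the same average steady-state level, dosing rate must scale with clearance.
CL ratio = 36.5 / 61.0 = 0.5984
New interval (same dose) = 5.97 / 0.5984 = 9.977 h

10.0 h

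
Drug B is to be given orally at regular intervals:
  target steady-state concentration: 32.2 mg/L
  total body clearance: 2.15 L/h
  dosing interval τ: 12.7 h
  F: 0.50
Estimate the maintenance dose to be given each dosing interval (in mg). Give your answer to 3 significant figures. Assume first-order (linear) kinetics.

At steady state, F × (Dose/τ) = Css × CL.
Dose = Css × CL × τ / F = 32.2 × 2.150 × 12.7 / 0.50 = 1758 mg

1760 mg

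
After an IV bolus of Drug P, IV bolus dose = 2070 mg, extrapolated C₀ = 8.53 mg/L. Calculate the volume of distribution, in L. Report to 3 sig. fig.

Vd = Dose / C₀ = 2070 / 8.53 = 242.7 L

243 L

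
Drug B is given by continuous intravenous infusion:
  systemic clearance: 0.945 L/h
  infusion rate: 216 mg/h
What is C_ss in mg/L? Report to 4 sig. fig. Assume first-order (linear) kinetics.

At steady state Css = R₀ / CL = 216 / 0.9450 = 228.6 mg/L

228.6 mg/L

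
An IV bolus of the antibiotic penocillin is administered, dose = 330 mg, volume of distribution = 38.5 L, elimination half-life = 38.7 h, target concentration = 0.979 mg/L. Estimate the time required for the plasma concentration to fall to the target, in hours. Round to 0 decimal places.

C₀ = Dose / Vd = 330.0 / 38.5 = 8.571 mg/L
k = ln2 / t½ = 0.693147 / 38.7 = 0.01791 h⁻¹
t = ln(C₀ / C) / k = ln(8.571 / 0.979) / 0.01791
  = ln(8.755) / 0.01791 = 2.170 / 0.01791 = 121.2 h

121 h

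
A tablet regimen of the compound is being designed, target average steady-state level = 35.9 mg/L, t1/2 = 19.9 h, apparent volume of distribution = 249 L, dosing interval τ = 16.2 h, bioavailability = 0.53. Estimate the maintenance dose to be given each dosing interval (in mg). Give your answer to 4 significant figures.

k = ln2 / t½ = 0.693147 / 19.9 = 0.03483 h⁻¹
CL = k × Vd = 0.03483 × 249 = 8.673 L/h
At steady state, F × (Dose/τ) = Css × CL.
Dose = Css × CL × τ / F = 35.9 × 8.673 × 16.2 / 0.53 = 9517 mg

9517 mg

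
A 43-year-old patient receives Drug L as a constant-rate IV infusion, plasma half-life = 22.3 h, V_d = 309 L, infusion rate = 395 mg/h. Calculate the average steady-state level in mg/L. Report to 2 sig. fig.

k = ln2 / t½ = 0.693147 / 22.3 = 0.03108 h⁻¹
CL = k × Vd = 0.03108 × 309 = 9.604 L/h
At steady state Css = R₀ / CL = 395 / 9.604 = 41.13 mg/L

41 mg/L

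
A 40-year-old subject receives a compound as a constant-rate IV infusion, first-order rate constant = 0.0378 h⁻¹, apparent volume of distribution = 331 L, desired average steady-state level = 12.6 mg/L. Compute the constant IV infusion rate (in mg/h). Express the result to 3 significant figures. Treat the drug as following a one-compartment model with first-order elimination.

CL = k × Vd = 0.03780 × 331 = 12.51 L/h
At steady state, infusion rate R₀ = Css × CL = 12.6 × 12.51 = 157.6 mg/h

158 mg/h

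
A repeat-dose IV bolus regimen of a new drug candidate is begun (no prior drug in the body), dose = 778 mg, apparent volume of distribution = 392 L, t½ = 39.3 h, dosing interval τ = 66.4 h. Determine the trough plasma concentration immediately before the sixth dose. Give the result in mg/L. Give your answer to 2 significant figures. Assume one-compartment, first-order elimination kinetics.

C₀ per dose = Dose / Vd = 778 / 392 = 1.985 mg/L
k = ln2 / t½ = 0.693147 / 39.3 = 0.01764 h⁻¹
Fraction remaining after one interval: r = e^(−kτ) = e^(−0.01764 × 66.4) = 0.3100
Before dose 6, 5 doses have been given (aged 1τ, 2τ, 3τ, 4τ, 5τ).
C_trough = C₀ × (r + r² + … + r^5) = C₀ × r(1−r^5)/(1−r)
        = 1.985 × 0.3100 × (1 − 0.002863) / (1 − 0.3100) = 0.8893 mg/L

0.89 mg/L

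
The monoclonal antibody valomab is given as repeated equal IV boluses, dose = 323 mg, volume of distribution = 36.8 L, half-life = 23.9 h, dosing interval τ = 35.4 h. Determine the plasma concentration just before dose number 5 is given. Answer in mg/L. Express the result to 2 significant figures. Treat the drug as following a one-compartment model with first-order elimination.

C₀ per dose = Dose / Vd = 323 / 36.8 = 8.777 mg/L
k = ln2 / t½ = 0.693147 / 23.9 = 0.02900 h⁻¹
Fraction remaining after one interval: r = e^(−kτ) = e^(−0.02900 × 35.4) = 0.3582
Before dose 5, 4 doses have been given (aged 1τ, 2τ, 3τ, 4τ).
C_trough = C₀ × (r + r² + … + r^4) = C₀ × r(1−r^4)/(1−r)
        = 8.777 × 0.3582 × (1 − 0.01646) / (1 − 0.3582) = 4.818 mg/L

4.8 mg/L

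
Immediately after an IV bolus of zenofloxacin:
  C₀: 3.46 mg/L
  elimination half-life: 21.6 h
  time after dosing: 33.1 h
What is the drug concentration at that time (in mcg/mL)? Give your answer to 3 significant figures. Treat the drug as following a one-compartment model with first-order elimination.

1.20 mcg/mL

k = ln2 / t½ = 0.693147 / 21.6 = 0.03209 h⁻¹
C = C₀ · e^(−k·t) = 3.460 × e^(−0.03209 × 33.1)
  = 3.460 × 0.3457 = 1.196 mg/L
(1.196 mg/L = 1.196 mcg/mL)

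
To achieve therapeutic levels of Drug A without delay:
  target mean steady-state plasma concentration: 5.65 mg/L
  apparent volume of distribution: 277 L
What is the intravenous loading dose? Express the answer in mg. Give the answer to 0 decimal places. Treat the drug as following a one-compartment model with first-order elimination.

1565 mg

LD = Css × Vd = 5.65 × 277 = 1565 mg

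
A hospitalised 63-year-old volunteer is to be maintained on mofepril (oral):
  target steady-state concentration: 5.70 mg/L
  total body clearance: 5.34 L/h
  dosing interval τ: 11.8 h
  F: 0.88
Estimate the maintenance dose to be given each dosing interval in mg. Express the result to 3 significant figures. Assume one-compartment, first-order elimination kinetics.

At steady state, F × (Dose/τ) = Css × CL.
Dose = Css × CL × τ / F = 5.70 × 5.340 × 11.8 / 0.88 = 408.1 mg

408 mg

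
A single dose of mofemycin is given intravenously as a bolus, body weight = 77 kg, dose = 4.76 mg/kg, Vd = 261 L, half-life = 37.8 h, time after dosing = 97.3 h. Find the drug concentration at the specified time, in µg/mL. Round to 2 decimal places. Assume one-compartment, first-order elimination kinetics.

Total dose = 4.76 × 77 = 366.5 mg
C₀ = Dose / Vd = 366.5 / 261 = 1.404 mg/L
k = ln2 / t½ = 0.693147 / 37.8 = 0.01834 h⁻¹
C = C₀ · e^(−k·t) = 1.404 × e^(−0.01834 × 97.3)
  = 1.404 × 0.1679 = 0.2357 mg/L
(0.2357 mg/L = 0.2357 µg/mL)

0.24 µg/mL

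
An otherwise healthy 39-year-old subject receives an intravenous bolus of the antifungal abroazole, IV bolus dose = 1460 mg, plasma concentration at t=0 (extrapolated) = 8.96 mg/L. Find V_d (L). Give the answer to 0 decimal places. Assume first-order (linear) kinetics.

Vd = Dose / C₀ = 1460 / 8.96 = 162.9 L

163 L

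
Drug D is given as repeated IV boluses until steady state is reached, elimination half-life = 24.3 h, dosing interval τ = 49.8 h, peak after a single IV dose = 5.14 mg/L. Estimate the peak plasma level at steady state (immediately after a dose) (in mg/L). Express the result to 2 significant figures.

k = ln2 / t½ = 0.693147 / 24.3 = 0.02852 h⁻¹
e^(−kτ) = e^(−0.02852 × 49.8) = 0.2416
Accumulation ratio R = 1 / (1 − e^(−kτ)) = 1 / (1 − 0.2416) = 1.319
Steady-state peak = C₀ × R = 5.14 × 1.319 = 6.780 mg/L

6.8 mg/L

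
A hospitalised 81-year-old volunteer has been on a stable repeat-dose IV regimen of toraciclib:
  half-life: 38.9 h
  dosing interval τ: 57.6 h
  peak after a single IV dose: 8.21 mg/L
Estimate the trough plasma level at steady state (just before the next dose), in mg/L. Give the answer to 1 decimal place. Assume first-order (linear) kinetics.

4.6 mg/L

k = ln2 / t½ = 0.693147 / 38.9 = 0.01782 h⁻¹
e^(−kτ) = e^(−0.01782 × 57.6) = 0.3583
Accumulation ratio R = 1 / (1 − e^(−kτ)) = 1 / (1 − 0.3583) = 1.558
Steady-state trough = C₀ × R × e^(−kτ) = 8.21 × 1.558 × 0.3583 = 4.583 mg/L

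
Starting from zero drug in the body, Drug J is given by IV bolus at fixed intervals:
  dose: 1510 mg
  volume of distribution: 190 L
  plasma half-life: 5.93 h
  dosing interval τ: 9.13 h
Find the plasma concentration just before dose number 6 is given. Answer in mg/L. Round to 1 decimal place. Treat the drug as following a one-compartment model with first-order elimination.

4.1 mg/L

C₀ per dose = Dose / Vd = 1510 / 190 = 7.947 mg/L
k = ln2 / t½ = 0.693147 / 5.93 = 0.1169 h⁻¹
Fraction remaining after one interval: r = e^(−kτ) = e^(−0.1169 × 9.13) = 0.3439
Before dose 6, 5 doses have been given (aged 1τ, 2τ, 3τ, 4τ, 5τ).
C_trough = C₀ × (r + r² + … + r^5) = C₀ × r(1−r^5)/(1−r)
        = 7.947 × 0.3439 × (1 − 0.004810) / (1 − 0.3439) = 4.145 mg/L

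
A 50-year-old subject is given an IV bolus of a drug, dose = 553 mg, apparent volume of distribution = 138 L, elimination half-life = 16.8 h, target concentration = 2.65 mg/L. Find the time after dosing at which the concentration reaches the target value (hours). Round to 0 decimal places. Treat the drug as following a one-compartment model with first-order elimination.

C₀ = Dose / Vd = 553.0 / 138 = 4.007 mg/L
k = ln2 / t½ = 0.693147 / 16.8 = 0.04126 h⁻¹
t = ln(C₀ / C) / k = ln(4.007 / 2.65) / 0.04126
  = ln(1.512) / 0.04126 = 0.4134 / 0.04126 = 10.02 h

10 h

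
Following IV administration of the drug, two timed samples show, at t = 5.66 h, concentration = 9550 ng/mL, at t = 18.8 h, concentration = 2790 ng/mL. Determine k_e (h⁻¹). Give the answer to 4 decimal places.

k = ln(C₁/C₂) / (t₂ − t₁) = ln(9550/2790) / (18.8 − 5.66)
  = 1.230 / 13.14 = 0.09361 h⁻¹

0.0936 h⁻¹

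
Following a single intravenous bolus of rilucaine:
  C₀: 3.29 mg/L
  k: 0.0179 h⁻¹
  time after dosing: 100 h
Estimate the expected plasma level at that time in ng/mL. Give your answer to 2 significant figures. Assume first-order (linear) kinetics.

550 ng/mL

C = C₀ · e^(−k·t) = 3.290 × e^(−0.01790 × 100)
  = 3.290 × 0.1670 = 0.5494 mg/L
Convert: 0.5494 mg/L × 1000 = 549.4 ng/mL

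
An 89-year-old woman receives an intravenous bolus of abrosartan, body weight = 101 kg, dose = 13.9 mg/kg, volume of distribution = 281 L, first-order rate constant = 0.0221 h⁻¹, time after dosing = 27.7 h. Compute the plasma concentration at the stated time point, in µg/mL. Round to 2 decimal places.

Total dose = 13.9 × 101 = 1404 mg
C₀ = Dose / Vd = 1404 / 281 = 4.996 mg/L
C = C₀ · e^(−k·t) = 4.996 × e^(−0.02210 × 27.7)
  = 4.996 × 0.5422 = 2.709 mg/L
(2.709 mg/L = 2.709 µg/mL)

2.71 µg/mL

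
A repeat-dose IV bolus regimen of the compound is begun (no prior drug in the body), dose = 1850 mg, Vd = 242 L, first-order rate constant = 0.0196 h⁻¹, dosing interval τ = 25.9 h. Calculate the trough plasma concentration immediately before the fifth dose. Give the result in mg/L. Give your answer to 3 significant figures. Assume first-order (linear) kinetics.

C₀ per dose = Dose / Vd = 1850 / 242 = 7.645 mg/L
Fraction remaining after one interval: r = e^(−kτ) = e^(−0.01960 × 25.9) = 0.6019
Before dose 5, 4 doses have been given (aged 1τ, 2τ, 3τ, 4τ).
C_trough = C₀ × (r + r² + … + r^4) = C₀ × r(1−r^4)/(1−r)
        = 7.645 × 0.6019 × (1 − 0.1312) / (1 − 0.6019) = 10.04 mg/L

10.0 mg/L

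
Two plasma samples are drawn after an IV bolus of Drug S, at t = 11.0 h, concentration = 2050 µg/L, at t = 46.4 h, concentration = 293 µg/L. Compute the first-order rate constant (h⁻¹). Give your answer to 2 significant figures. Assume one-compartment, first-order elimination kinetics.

0.055 h⁻¹

k = ln(C₁/C₂) / (t₂ − t₁) = ln(2050/293) / (46.4 − 11.0)
  = 1.945 / 35.40 = 0.05494 h⁻¹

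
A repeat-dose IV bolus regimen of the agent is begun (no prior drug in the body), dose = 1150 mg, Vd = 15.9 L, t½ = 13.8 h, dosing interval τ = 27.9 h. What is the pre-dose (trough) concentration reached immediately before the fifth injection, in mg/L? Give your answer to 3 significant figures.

C₀ per dose = Dose / Vd = 1150 / 15.9 = 72.33 mg/L
k = ln2 / t½ = 0.693147 / 13.8 = 0.05023 h⁻¹
Fraction remaining after one interval: r = e^(−kτ) = e^(−0.05023 × 27.9) = 0.2462
Before dose 5, 4 doses have been given (aged 1τ, 2τ, 3τ, 4τ).
C_trough = C₀ × (r + r² + … + r^4) = C₀ × r(1−r^4)/(1−r)
        = 72.33 × 0.2462 × (1 − 0.003674) / (1 − 0.2462) = 23.54 mg/L

23.5 mg/L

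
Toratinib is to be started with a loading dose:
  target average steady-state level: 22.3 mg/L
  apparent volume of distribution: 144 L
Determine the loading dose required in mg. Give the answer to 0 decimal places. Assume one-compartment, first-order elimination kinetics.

LD = Css × Vd = 22.3 × 144 = 3211 mg

3211 mg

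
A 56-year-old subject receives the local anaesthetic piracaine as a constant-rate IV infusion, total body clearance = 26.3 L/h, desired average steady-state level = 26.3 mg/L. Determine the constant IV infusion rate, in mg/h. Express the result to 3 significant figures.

At steady state, infusion rate R₀ = Css × CL = 26.3 × 26.30 = 691.7 mg/h

692 mg/h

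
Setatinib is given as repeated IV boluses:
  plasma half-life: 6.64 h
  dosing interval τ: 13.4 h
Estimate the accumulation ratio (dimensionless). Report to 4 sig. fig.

k = ln2 / t½ = 0.693147 / 6.64 = 0.1044 h⁻¹
e^(−kτ) = e^(−0.1044 × 13.4) = 0.2469
Accumulation ratio R = 1 / (1 − e^(−kτ)) = 1 / (1 − 0.2469) = 1.328

1.328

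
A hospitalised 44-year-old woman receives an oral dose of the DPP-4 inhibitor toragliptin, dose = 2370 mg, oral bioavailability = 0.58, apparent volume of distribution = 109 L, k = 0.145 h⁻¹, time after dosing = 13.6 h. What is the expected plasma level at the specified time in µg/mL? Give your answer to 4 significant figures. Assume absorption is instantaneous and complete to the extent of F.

1.755 µg/mL

Amount reaching circulation = F × Dose = 0.58 × 2370 = 1375 mg
C₀ = F·Dose / Vd = 1375 / 109 = 12.61 mg/L
C = C₀ · e^(−k·t) = 12.61 × e^(−0.1450 × 13.6)
  = 12.61 × 0.1392 = 1.755 mg/L
(1.755 mg/L = 1.755 µg/mL)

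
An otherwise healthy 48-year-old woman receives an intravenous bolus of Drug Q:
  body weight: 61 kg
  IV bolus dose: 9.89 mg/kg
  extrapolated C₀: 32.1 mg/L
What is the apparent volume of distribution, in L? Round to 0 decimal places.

Dose = 9.89 × 61 = 603.3 mg
Vd = Dose / C₀ = 603.3 / 32.1 = 18.79 L

19 L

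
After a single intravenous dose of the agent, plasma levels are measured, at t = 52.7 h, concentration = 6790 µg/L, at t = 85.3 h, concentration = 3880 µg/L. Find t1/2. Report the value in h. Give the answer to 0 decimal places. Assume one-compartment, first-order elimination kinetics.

40 h

k = ln(C₁/C₂) / (t₂ − t₁) = ln(6790/3880) / (85.3 − 52.7)
  = 0.5596 / 32.60 = 0.01717 h⁻¹
t½ = ln2 / k = 0.693147 / 0.01717 = 40.37 h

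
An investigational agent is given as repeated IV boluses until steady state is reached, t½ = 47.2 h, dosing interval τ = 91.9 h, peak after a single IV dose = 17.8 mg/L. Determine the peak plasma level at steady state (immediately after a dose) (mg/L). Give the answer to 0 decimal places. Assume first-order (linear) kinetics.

k = ln2 / t½ = 0.693147 / 47.2 = 0.01469 h⁻¹
e^(−kτ) = e^(−0.01469 × 91.9) = 0.2592
Accumulation ratio R = 1 / (1 − e^(−kτ)) = 1 / (1 − 0.2592) = 1.350
Steady-state peak = C₀ × R = 17.8 × 1.350 = 24.03 mg/L

24 mg/L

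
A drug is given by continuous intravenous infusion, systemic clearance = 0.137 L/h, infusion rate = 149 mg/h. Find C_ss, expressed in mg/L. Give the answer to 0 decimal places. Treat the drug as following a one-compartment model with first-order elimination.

At steady state Css = R₀ / CL = 149 / 0.1370 = 1088 mg/L

1088 mg/L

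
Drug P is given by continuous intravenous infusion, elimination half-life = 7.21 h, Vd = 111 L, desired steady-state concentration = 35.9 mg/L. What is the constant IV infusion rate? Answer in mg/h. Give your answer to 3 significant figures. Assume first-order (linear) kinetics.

k = ln2 / t½ = 0.693147 / 7.21 = 0.09614 h⁻¹
CL = k × Vd = 0.09614 × 111 = 10.67 L/h
At steady state, infusion rate R₀ = Css × CL = 35.9 × 10.67 = 383.1 mg/h

383 mg/h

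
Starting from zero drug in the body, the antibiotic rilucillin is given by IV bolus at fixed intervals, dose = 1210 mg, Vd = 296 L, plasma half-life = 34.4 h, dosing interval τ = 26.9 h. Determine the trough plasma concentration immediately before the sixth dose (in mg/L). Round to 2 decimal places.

5.30 mg/L

C₀ per dose = Dose / Vd = 1210 / 296 = 4.088 mg/L
k = ln2 / t½ = 0.693147 / 34.4 = 0.02015 h⁻¹
Fraction remaining after one interval: r = e^(−kτ) = e^(−0.02015 × 26.9) = 0.5816
Before dose 6, 5 doses have been given (aged 1τ, 2τ, 3τ, 4τ, 5τ).
C_trough = C₀ × (r + r² + … + r^5) = C₀ × r(1−r^5)/(1−r)
        = 4.088 × 0.5816 × (1 − 0.06655) / (1 − 0.5816) = 5.304 mg/L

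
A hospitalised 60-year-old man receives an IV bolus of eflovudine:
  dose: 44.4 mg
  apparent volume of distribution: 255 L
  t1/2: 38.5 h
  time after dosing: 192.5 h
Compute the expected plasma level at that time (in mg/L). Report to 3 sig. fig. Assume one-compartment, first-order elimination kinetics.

0.00544 mg/L

C₀ = Dose / Vd = 44.40 / 255 = 0.1741 mg/L
k = ln2 / t½ = 0.693147 / 38.5 = 0.01800 h⁻¹
t / t½ = 192.5 / 38.5 = 5 half-lives
C = C₀ × (1/2)^5 = 0.1741 × 0.03125 = 0.005441 mg/L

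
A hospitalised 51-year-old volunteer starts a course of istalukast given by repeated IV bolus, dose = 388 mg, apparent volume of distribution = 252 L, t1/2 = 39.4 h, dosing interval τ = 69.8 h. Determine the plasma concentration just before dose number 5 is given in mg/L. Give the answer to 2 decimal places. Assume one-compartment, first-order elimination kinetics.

C₀ per dose = Dose / Vd = 388 / 252 = 1.540 mg/L
k = ln2 / t½ = 0.693147 / 39.4 = 0.01759 h⁻¹
Fraction remaining after one interval: r = e^(−kτ) = e^(−0.01759 × 69.8) = 0.2929
Before dose 5, 4 doses have been given (aged 1τ, 2τ, 3τ, 4τ).
C_trough = C₀ × (r + r² + … + r^4) = C₀ × r(1−r^4)/(1−r)
        = 1.540 × 0.2929 × (1 − 0.007360) / (1 − 0.2929) = 0.6332 mg/L

0.63 mg/L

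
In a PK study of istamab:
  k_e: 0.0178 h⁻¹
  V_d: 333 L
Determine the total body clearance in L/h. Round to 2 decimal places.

CL = k × Vd = 0.0178 × 333 = 5.927 L/h

5.93 L/h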